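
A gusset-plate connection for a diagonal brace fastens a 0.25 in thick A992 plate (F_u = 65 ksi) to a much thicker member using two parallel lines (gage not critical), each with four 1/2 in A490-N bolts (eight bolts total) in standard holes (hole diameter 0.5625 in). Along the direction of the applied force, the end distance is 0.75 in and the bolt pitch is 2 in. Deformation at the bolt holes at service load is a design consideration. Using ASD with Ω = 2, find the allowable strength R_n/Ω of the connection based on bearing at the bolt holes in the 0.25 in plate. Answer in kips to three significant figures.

67.6 kips

Per bolt r_n = 1.2 l_c t F_u ≤ 2.4 d t F_u; upper limit = 2.4 × 0.5 × 0.25 × 65 = 19.5 kips.
Edge bolt: l_c = 0.75 − 0.5625/2 = 0.4688 in → 1.2 × 0.4688 × 0.25 × 65 = 9.141 → r_n = 9.141 kips.
Interior bolts: l_c = 2 − 0.5625 = 1.438 in → 1.2 × 1.438 × 0.25 × 65 = 28.03 → r_n = 19.5 kips.
R_n = 2 × 9.141 + 6 × 19.5 = 135.3 kips.
Allowable strength R_n/Ω = 135.3 / 2 = 67.6 kips.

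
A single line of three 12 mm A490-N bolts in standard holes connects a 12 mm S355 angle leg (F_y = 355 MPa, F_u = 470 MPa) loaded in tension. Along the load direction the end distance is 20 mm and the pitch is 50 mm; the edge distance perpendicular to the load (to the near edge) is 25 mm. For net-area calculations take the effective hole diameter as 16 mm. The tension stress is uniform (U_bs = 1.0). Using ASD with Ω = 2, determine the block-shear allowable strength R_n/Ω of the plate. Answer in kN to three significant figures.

Shear plane L_v = 20 + 2·50 = 120 mm; A_gv = 120 × 12 = 1440 mm².
A_nv = (120 − 2.5·16) × 12 = 960 mm².
A_nt = (25 − 0.5·16) × 12 = 204 mm².
0.6 F_u A_nv = 270.7 kN; 0.6 F_y A_gv = 306.7 kN → shear rupture governs the shear term.
R_n = 270.7 + 1.0 × 470 × 204 / 1000 = 366.6 kN.
Allowable strength R_n/Ω = 366.6 / 2 = 183 kN.

183 kN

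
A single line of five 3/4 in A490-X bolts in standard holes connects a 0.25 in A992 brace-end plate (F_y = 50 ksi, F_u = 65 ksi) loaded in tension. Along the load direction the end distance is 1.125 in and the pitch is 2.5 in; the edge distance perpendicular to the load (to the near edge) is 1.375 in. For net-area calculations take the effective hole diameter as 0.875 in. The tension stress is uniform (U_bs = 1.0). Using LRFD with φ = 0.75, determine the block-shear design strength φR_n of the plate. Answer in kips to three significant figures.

64 kips

Shear plane L_v = 1.125 + 4·2.5 = 11.12 in; A_gv = 11.12 × 0.25 = 2.781 in².
A_nv = (11.12 − 4.5·0.875) × 0.25 = 1.797 in².
A_nt = (1.375 − 0.5·0.875) × 0.25 = 0.2344 in².
0.6 F_u A_nv = 70.08 kips; 0.6 F_y A_gv = 83.44 kips → shear rupture governs the shear term.
R_n = 70.08 + 1.0 × 65 × 0.2344 = 85.31 kips.
Design strength φR_n = 0.75 × 85.31 = 64 kips.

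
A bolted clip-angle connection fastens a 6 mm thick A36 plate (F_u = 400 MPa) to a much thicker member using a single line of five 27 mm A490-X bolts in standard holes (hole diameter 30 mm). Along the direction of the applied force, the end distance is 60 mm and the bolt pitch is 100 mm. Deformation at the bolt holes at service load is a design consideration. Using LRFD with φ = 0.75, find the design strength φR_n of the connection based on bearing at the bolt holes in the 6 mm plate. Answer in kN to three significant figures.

Per bolt r_n = 1.2 l_c t F_u ≤ 2.4 d t F_u; upper limit = 2.4 × 27 × 6 × 400 / 1000 = 155.5 kN.
Edge bolt: l_c = 60 − 30/2 = 45 mm → 1.2 × 45 × 6 × 400 / 1000 = 129.6 → r_n = 129.6 kN.
Interior bolts: l_c = 100 − 30 = 70 mm → 1.2 × 70 × 6 × 400 / 1000 = 201.6 → r_n = 155.5 kN.
R_n = 1 × 129.6 + 4 × 155.5 = 751.7 kN.
Design strength φR_n = 0.75 × 751.7 = 564 kN.

564 kN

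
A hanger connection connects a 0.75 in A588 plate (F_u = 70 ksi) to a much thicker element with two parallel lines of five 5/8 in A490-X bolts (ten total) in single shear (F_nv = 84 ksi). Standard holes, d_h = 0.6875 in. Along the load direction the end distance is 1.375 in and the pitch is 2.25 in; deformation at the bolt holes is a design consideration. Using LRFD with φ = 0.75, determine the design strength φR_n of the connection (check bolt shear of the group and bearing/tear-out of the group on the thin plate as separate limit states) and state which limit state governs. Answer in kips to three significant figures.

Bolt shear: A_b = π·0.625²/4 = 0.3068 in²; R_n = 84 × 0.3068 × 10 × 1 = 257.7 kips → 0.75 × 257.7 = 193 kips.
Bearing (1.2 l_c t F_u ≤ 2.4 d t F_u): upper limit = 2.4·0.625·0.75·70 = 78.75 kips.
  Edge l_c = 1.375 − 0.6875/2 = 1.031 → r_n = 64.97 kips; interior l_c = 2.25 − 0.6875 = 1.562 → r_n = 78.75 kips.
  R_n,bearing = 2·64.97 + 8·78.75 = 759.9 kips → 0.75 × 759.9 = 570 kips.
Bolt shear governs: 193 kips.

193 kips (bolt shear governs)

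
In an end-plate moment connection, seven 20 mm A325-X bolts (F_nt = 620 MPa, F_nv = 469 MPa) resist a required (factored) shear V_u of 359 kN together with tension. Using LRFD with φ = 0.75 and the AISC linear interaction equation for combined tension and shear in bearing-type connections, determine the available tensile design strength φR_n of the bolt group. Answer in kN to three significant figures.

A_b = π·20²/4 = 314.2 mm²; f_rv = 359 × 1000 / (7 × 314.2) = 163.2 MPa.
F'_nt = 1.3 F_nt − (F_nt / φF_nv) f_rv = 1.3·620 − (620/(0.75·469))·163.2 = 518.3 MPa, capped at F_nt → F'_nt = 518.3 MPa.
R_n = F'_nt · A_b · n = 518.3 × 314.2 × 7 / 1000 = 1140 kN.
Design strength φR_n = 0.75 × 1140 = 855 kN.

855 kN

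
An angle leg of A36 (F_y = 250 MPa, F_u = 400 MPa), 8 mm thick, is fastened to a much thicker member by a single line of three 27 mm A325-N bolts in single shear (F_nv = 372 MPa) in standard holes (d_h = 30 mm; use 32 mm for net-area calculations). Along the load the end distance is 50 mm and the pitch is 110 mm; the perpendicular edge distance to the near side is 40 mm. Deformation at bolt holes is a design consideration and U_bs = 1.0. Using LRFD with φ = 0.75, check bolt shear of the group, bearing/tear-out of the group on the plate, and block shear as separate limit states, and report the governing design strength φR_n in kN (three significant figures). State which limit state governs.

301 kN (block shear governs)

Bolt shear: A_b = π·27²/4 = 572.6 mm²; R_n = 372 × 572.6 × 3 × 1 / 1000 = 639 kN → 0.75 × 639 = 479 kN.
Bearing: edge l_c = 35, r_n = 134.4 kN; interior l_c = 80, r_n = 207.4 kN; R_n = 134.4 + 2·207.4 = 549.1 kN → 412 kN.
Block shear: A_gv = 2160, A_nv = 1520, A_nt = 192 mm²; R_n = min(0.6F_uA_nv, 0.6F_yA_gv) + U_bs·F_u·A_nt = 400.8 kN → 301 kN.
Block shear governs: 301 kN.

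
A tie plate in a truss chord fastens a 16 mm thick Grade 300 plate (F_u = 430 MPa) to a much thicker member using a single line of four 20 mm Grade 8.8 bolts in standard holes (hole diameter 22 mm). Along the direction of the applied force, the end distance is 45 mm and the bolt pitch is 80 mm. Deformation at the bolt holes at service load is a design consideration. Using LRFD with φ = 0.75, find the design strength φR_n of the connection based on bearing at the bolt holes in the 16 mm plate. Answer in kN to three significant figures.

Per bolt r_n = 1.2 l_c t F_u ≤ 2.4 d t F_u; upper limit = 2.4 × 20 × 16 × 430 / 1000 = 330.2 kN.
Edge bolt: l_c = 45 − 22/2 = 34 mm → 1.2 × 34 × 16 × 430 / 1000 = 280.7 → r_n = 280.7 kN.
Interior bolts: l_c = 80 − 22 = 58 mm → 1.2 × 58 × 16 × 430 / 1000 = 478.8 → r_n = 330.2 kN.
R_n = 1 × 280.7 + 3 × 330.2 = 1271 kN.
Design strength φR_n = 0.75 × 1271 = 954 kN.

954 kN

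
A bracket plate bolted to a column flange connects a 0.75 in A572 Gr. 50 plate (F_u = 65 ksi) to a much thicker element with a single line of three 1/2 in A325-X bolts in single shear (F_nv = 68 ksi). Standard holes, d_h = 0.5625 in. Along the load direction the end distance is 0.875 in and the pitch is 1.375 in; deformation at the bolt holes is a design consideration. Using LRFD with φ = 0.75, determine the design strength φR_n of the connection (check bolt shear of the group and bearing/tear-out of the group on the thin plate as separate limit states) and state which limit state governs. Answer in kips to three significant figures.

30 kips (bolt shear governs)

Bolt shear: A_b = π·0.5²/4 = 0.1963 in²; R_n = 68 × 0.1963 × 3 × 1 = 40.06 kips → 0.75 × 40.06 = 30 kips.
Bearing (1.2 l_c t F_u ≤ 2.4 d t F_u): upper limit = 2.4·0.5·0.75·65 = 58.5 kips.
  Edge l_c = 0.875 − 0.5625/2 = 0.5938 → r_n = 34.73 kips; interior l_c = 1.375 − 0.5625 = 0.8125 → r_n = 47.53 kips.
  R_n,bearing = 1·34.73 + 2·47.53 = 129.8 kips → 0.75 × 129.8 = 97.3 kips.
Bolt shear governs: 30 kips.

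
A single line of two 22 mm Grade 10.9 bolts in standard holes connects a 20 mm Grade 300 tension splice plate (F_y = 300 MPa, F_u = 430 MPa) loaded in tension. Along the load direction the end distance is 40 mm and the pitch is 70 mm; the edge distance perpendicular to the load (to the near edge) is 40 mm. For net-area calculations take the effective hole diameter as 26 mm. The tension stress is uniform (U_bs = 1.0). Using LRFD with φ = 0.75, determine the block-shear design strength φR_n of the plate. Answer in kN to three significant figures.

449 kN

Shear plane L_v = 40 + 1·70 = 110 mm; A_gv = 110 × 20 = 2200 mm².
A_nv = (110 − 1.5·26) × 20 = 1420 mm².
A_nt = (40 − 0.5·26) × 20 = 540 mm².
0.6 F_u A_nv = 366.4 kN; 0.6 F_y A_gv = 396 kN → shear rupture governs the shear term.
R_n = 366.4 + 1.0 × 430 × 540 / 1000 = 598.6 kN.
Design strength φR_n = 0.75 × 598.6 = 449 kN.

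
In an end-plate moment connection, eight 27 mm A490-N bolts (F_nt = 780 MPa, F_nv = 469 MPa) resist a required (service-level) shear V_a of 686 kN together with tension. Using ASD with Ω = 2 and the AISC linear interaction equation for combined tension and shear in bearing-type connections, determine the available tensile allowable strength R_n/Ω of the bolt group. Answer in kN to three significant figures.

A_b = π·27²/4 = 572.6 mm²; f_rv = 686 × 1000 / (8 × 572.6) = 149.8 MPa.
F'_nt = 1.3 F_nt − (Ω F_nt / F_nv) f_rv = 1.3·780 − (2·780/469)·149.8 = 515.8 MPa, capped at F_nt → F'_nt = 515.8 MPa.
R_n = F'_nt · A_b · n = 515.8 × 572.6 × 8 / 1000 = 2363 kN.
Allowable strength R_n/Ω = 2363 / 2 = 1180 kN.

1180 kN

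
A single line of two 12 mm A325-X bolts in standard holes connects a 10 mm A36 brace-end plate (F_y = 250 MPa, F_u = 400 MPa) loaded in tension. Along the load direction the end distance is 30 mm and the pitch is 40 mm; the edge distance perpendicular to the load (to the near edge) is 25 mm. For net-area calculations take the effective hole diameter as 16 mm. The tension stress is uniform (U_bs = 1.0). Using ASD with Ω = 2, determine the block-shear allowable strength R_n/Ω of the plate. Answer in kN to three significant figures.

86.5 kN

Shear plane L_v = 30 + 1·40 = 70 mm; A_gv = 70 × 10 = 700 mm².
A_nv = (70 − 1.5·16) × 10 = 460 mm².
A_nt = (25 − 0.5·16) × 10 = 170 mm².
0.6 F_u A_nv = 110.4 kN; 0.6 F_y A_gv = 105 kN → shear yielding governs the shear term.
R_n = 105 + 1.0 × 400 × 170 / 1000 = 173 kN.
Allowable strength R_n/Ω = 173 / 2 = 86.5 kN.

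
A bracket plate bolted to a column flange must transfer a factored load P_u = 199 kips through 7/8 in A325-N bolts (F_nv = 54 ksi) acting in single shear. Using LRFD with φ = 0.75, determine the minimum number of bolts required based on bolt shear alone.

A_b = π·0.875²/4 = 0.6013 in².
Per-bolt design strength φR_n = 0.75 × 54 × 0.6013 × 1 = 24.35 kips.
n ≥ 199 / 24.35 = 8.171 → use 9 bolts.

9 bolts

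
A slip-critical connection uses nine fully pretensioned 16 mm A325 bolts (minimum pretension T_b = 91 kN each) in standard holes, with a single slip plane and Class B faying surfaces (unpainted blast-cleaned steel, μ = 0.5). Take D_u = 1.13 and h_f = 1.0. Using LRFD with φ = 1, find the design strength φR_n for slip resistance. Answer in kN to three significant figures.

463 kN

R_n = μ · D_u · h_f · T_b · n_s · n_b = 0.5 × 1.13 × 1.0 × 91 × 1 × 9 = 462.7 kN.
Design strength φR_n = 1 × 462.7 = 463 kN.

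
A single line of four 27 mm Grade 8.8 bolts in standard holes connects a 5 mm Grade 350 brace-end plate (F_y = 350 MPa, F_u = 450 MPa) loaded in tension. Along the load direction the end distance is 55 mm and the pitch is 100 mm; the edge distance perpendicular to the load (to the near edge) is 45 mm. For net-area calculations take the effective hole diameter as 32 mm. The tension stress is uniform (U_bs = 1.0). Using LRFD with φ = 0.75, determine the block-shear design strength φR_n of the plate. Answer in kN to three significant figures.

295 kN

Shear plane L_v = 55 + 3·100 = 355 mm; A_gv = 355 × 5 = 1775 mm².
A_nv = (355 − 3.5·32) × 5 = 1215 mm².
A_nt = (45 − 0.5·32) × 5 = 145 mm².
0.6 F_u A_nv = 328.1 kN; 0.6 F_y A_gv = 372.8 kN → shear rupture governs the shear term.
R_n = 328.1 + 1.0 × 450 × 145 / 1000 = 393.3 kN.
Design strength φR_n = 0.75 × 393.3 = 295 kN.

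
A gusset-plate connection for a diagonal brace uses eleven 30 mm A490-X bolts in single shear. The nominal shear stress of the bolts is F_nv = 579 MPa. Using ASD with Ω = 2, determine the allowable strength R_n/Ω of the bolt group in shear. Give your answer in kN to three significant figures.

A_b = π × 30² / 4 = 706.9 mm².
R_n = F_nv · A_b · n · n_s = 579 × 706.9 × 11 × 1 / 1000 = 4502 kN.
Allowable strength R_n/Ω = 4502 / 2 = 2250 kN.

2250 kN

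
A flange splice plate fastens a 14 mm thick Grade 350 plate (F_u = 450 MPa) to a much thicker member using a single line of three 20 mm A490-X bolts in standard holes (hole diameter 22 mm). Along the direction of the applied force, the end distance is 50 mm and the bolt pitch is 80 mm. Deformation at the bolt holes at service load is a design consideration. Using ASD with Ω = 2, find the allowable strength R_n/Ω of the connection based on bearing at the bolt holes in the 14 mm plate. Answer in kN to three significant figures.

450 kN

Per bolt r_n = 1.2 l_c t F_u ≤ 2.4 d t F_u; upper limit = 2.4 × 20 × 14 × 450 / 1000 = 302.4 kN.
Edge bolt: l_c = 50 − 22/2 = 39 mm → 1.2 × 39 × 14 × 450 / 1000 = 294.8 → r_n = 294.8 kN.
Interior bolts: l_c = 80 − 22 = 58 mm → 1.2 × 58 × 14 × 450 / 1000 = 438.5 → r_n = 302.4 kN.
R_n = 1 × 294.8 + 2 × 302.4 = 899.6 kN.
Allowable strength R_n/Ω = 899.6 / 2 = 450 kN.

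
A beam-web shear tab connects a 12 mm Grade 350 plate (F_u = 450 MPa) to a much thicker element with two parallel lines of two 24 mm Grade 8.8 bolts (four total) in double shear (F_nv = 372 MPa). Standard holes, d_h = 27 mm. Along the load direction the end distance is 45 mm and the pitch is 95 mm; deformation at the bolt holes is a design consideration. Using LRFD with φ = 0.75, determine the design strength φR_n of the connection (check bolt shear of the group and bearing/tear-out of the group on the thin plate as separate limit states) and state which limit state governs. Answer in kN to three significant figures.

Bolt shear: A_b = π·24²/4 = 452.4 mm²; R_n = 372 × 452.4 × 4 × 2 / 1000 = 1346 kN → 0.75 × 1346 = 1010 kN.
Bearing (1.2 l_c t F_u ≤ 2.4 d t F_u): upper limit = 2.4·24·12·450 / 1000 = 311 kN.
  Edge l_c = 45 − 27/2 = 31.5 → r_n = 204.1 kN; interior l_c = 95 − 27 = 68 → r_n = 311 kN.
  R_n,bearing = 2·204.1 + 2·311 = 1030 kN → 0.75 × 1030 = 773 kN.
Bearing governs: 773 kN.

773 kN (bearing governs)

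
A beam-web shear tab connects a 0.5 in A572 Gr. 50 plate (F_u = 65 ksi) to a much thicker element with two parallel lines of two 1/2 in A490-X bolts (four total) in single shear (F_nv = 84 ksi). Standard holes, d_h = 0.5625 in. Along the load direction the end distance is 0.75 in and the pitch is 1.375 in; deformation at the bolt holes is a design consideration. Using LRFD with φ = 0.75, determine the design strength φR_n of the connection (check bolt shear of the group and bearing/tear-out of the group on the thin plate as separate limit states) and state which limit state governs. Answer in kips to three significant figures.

Bolt shear: A_b = π·0.5²/4 = 0.1963 in²; R_n = 84 × 0.1963 × 4 × 1 = 65.97 kips → 0.75 × 65.97 = 49.5 kips.
Bearing (1.2 l_c t F_u ≤ 2.4 d t F_u): upper limit = 2.4·0.5·0.5·65 = 39 kips.
  Edge l_c = 0.75 − 0.5625/2 = 0.4688 → r_n = 18.28 kips; interior l_c = 1.375 − 0.5625 = 0.8125 → r_n = 31.69 kips.
  R_n,bearing = 2·18.28 + 2·31.69 = 99.94 kips → 0.75 × 99.94 = 75 kips.
Bolt shear governs: 49.5 kips.

49.5 kips (bolt shear governs)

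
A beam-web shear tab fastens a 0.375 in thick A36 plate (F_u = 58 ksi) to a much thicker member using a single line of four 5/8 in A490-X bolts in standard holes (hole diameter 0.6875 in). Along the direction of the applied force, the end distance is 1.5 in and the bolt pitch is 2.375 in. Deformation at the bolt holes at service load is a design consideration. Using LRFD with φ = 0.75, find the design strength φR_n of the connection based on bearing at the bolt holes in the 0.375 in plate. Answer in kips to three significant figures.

96 kips

Per bolt r_n = 1.2 l_c t F_u ≤ 2.4 d t F_u; upper limit = 2.4 × 0.625 × 0.375 × 58 = 32.62 kips.
Edge bolt: l_c = 1.5 − 0.6875/2 = 1.156 in → 1.2 × 1.156 × 0.375 × 58 = 30.18 → r_n = 30.18 kips.
Interior bolts: l_c = 2.375 − 0.6875 = 1.688 in → 1.2 × 1.688 × 0.375 × 58 = 44.04 → r_n = 32.62 kips.
R_n = 1 × 30.18 + 3 × 32.62 = 128.1 kips.
Design strength φR_n = 0.75 × 128.1 = 96 kips.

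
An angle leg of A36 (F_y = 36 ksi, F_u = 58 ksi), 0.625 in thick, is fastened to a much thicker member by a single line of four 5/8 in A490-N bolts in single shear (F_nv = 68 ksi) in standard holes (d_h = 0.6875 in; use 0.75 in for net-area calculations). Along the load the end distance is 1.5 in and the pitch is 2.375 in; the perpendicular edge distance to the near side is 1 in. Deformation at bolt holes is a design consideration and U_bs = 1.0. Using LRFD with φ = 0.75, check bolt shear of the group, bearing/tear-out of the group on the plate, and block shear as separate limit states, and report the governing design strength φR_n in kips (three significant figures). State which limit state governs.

62.6 kips (bolt shear governs)

Bolt shear: A_b = π·0.625²/4 = 0.3068 in²; R_n = 68 × 0.3068 × 4 × 1 = 83.45 kips → 0.75 × 83.45 = 62.6 kips.
Bearing: edge l_c = 1.156, r_n = 50.3 kips; interior l_c = 1.688, r_n = 54.38 kips; R_n = 50.3 + 3·54.38 = 213.4 kips → 160 kips.
Block shear: A_gv = 5.391, A_nv = 3.75, A_nt = 0.3906 in²; R_n = min(0.6F_uA_nv, 0.6F_yA_gv) + U_bs·F_u·A_nt = 139.1 kips → 104 kips.
Bolt shear governs: 62.6 kips.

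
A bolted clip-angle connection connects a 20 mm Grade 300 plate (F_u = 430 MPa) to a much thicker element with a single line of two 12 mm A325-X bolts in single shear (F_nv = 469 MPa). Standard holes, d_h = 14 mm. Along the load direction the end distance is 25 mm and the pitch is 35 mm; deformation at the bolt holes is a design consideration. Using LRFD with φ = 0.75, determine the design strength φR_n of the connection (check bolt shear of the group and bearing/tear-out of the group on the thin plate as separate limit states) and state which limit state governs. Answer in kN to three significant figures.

Bolt shear: A_b = π·12²/4 = 113.1 mm²; R_n = 469 × 113.1 × 2 × 1 / 1000 = 106.1 kN → 0.75 × 106.1 = 79.6 kN.
Bearing (1.2 l_c t F_u ≤ 2.4 d t F_u): upper limit = 2.4·12·20·430 / 1000 = 247.7 kN.
  Edge l_c = 25 − 14/2 = 18 → r_n = 185.8 kN; interior l_c = 35 − 14 = 21 → r_n = 216.7 kN.
  R_n,bearing = 1·185.8 + 1·216.7 = 402.5 kN → 0.75 × 402.5 = 302 kN.
Bolt shear governs: 79.6 kN.

79.6 kN (bolt shear governs)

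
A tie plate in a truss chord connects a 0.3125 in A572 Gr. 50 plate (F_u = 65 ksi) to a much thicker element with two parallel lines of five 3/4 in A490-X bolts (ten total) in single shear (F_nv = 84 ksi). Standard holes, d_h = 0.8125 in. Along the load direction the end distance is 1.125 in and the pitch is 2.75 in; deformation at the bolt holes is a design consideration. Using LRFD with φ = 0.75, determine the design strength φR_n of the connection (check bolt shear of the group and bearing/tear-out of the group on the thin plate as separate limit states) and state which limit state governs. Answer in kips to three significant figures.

Bolt shear: A_b = π·0.75²/4 = 0.4418 in²; R_n = 84 × 0.4418 × 10 × 1 = 371.1 kips → 0.75 × 371.1 = 278 kips.
Bearing (1.2 l_c t F_u ≤ 2.4 d t F_u): upper limit = 2.4·0.75·0.3125·65 = 36.56 kips.
  Edge l_c = 1.125 − 0.8125/2 = 0.7188 → r_n = 17.52 kips; interior l_c = 2.75 − 0.8125 = 1.938 → r_n = 36.56 kips.
  R_n,bearing = 2·17.52 + 8·36.56 = 327.5 kips → 0.75 × 327.5 = 246 kips.
Bearing governs: 246 kips.

246 kips (bearing governs)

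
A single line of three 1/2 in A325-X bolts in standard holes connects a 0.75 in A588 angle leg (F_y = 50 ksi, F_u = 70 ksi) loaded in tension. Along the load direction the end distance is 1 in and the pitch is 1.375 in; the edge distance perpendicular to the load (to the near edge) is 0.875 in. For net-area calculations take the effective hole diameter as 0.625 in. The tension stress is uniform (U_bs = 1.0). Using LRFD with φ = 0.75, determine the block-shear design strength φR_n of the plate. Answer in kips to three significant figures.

Shear plane L_v = 1 + 2·1.375 = 3.75 in; A_gv = 3.75 × 0.75 = 2.812 in².
A_nv = (3.75 − 2.5·0.625) × 0.75 = 1.641 in².
A_nt = (0.875 − 0.5·0.625) × 0.75 = 0.4219 in².
0.6 F_u A_nv = 68.91 kips; 0.6 F_y A_gv = 84.38 kips → shear rupture governs the shear term.
R_n = 68.91 + 1.0 × 70 × 0.4219 = 98.44 kips.
Design strength φR_n = 0.75 × 98.44 = 73.8 kips.

73.8 kips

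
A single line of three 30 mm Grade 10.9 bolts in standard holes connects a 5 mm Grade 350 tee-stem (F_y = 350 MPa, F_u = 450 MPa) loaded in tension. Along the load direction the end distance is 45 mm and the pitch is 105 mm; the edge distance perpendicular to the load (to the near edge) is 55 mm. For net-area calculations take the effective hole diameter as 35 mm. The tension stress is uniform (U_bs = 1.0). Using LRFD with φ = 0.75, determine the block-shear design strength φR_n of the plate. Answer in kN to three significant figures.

233 kN

Shear plane L_v = 45 + 2·105 = 255 mm; A_gv = 255 × 5 = 1275 mm².
A_nv = (255 − 2.5·35) × 5 = 837.5 mm².
A_nt = (55 − 0.5·35) × 5 = 187.5 mm².
0.6 F_u A_nv = 226.1 kN; 0.6 F_y A_gv = 267.8 kN → shear rupture governs the shear term.
R_n = 226.1 + 1.0 × 450 × 187.5 / 1000 = 310.5 kN.
Design strength φR_n = 0.75 × 310.5 = 233 kN.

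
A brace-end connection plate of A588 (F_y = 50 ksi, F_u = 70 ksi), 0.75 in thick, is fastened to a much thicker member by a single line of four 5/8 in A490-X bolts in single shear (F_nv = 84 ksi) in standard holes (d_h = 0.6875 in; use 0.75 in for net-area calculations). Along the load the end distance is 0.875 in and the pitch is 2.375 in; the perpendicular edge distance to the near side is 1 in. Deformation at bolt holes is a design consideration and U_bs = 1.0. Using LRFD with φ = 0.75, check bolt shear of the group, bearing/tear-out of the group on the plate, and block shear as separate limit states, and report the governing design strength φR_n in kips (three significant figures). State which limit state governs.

77.3 kips (bolt shear governs)

Bolt shear: A_b = π·0.625²/4 = 0.3068 in²; R_n = 84 × 0.3068 × 4 × 1 = 103.1 kips → 0.75 × 103.1 = 77.3 kips.
Bearing: edge l_c = 0.5312, r_n = 33.47 kips; interior l_c = 1.688, r_n = 78.75 kips; R_n = 33.47 + 3·78.75 = 269.7 kips → 202 kips.
Block shear: A_gv = 6, A_nv = 4.031, A_nt = 0.4688 in²; R_n = min(0.6F_uA_nv, 0.6F_yA_gv) + U_bs·F_u·A_nt = 202.1 kips → 152 kips.
Bolt shear governs: 77.3 kips.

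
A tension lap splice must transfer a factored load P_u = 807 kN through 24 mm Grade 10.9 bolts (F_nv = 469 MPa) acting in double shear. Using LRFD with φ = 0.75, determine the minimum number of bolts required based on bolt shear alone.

3 bolts

A_b = π·24²/4 = 452.4 mm².
Per-bolt design strength φR_n = 0.75 × 469 × 452.4 × 2 / 1000 = 318.3 kN.
n ≥ 807 / 318.3 = 2.536 → use 3 bolts.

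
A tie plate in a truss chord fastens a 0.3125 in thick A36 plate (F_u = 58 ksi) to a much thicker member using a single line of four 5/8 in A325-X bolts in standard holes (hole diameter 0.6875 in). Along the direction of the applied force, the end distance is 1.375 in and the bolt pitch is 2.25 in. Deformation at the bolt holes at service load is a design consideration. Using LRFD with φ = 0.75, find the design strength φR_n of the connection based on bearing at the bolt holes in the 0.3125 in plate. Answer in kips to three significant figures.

78 kips

Per bolt r_n = 1.2 l_c t F_u ≤ 2.4 d t F_u; upper limit = 2.4 × 0.625 × 0.3125 × 58 = 27.19 kips.
Edge bolt: l_c = 1.375 − 0.6875/2 = 1.031 in → 1.2 × 1.031 × 0.3125 × 58 = 22.43 → r_n = 22.43 kips.
Interior bolts: l_c = 2.25 − 0.6875 = 1.562 in → 1.2 × 1.562 × 0.3125 × 58 = 33.98 → r_n = 27.19 kips.
R_n = 1 × 22.43 + 3 × 27.19 = 104 kips.
Design strength φR_n = 0.75 × 104 = 78 kips.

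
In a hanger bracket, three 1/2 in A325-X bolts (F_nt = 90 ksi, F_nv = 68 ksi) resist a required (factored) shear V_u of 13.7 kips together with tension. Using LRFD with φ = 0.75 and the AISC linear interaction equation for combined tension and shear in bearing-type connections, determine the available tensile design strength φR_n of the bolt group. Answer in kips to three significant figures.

A_b = π·0.5²/4 = 0.1963 in²; f_rv = 13.7 / (3 × 0.1963) = 23.26 ksi.
F'_nt = 1.3 F_nt − (F_nt / φF_nv) f_rv = 1.3·90 − (90/(0.75·68))·23.26 = 75.96 ksi, capped at F_nt → F'_nt = 75.96 ksi.
R_n = F'_nt · A_b · n = 75.96 × 0.1963 × 3 = 44.74 kips.
Design strength φR_n = 0.75 × 44.74 = 33.6 kips.

33.6 kips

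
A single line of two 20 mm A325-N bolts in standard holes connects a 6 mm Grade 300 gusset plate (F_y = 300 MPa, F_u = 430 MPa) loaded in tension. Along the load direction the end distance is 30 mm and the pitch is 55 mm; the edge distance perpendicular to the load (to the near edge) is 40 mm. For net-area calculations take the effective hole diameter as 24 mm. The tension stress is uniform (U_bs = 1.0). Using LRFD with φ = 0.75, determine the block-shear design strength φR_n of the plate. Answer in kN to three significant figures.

111 kN

Shear plane L_v = 30 + 1·55 = 85 mm; A_gv = 85 × 6 = 510 mm².
A_nv = (85 − 1.5·24) × 6 = 294 mm².
A_nt = (40 − 0.5·24) × 6 = 168 mm².
0.6 F_u A_nv = 75.85 kN; 0.6 F_y A_gv = 91.8 kN → shear rupture governs the shear term.
R_n = 75.85 + 1.0 × 430 × 168 / 1000 = 148.1 kN.
Design strength φR_n = 0.75 × 148.1 = 111 kN.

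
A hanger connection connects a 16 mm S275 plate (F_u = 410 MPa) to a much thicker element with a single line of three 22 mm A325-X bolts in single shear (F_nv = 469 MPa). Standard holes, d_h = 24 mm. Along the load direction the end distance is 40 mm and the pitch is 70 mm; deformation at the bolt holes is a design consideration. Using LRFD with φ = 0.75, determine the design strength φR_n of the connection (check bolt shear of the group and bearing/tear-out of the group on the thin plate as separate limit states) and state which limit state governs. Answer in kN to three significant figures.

401 kN (bolt shear governs)

Bolt shear: A_b = π·22²/4 = 380.1 mm²; R_n = 469 × 380.1 × 3 × 1 / 1000 = 534.8 kN → 0.75 × 534.8 = 401 kN.
Bearing (1.2 l_c t F_u ≤ 2.4 d t F_u): upper limit = 2.4·22·16·410 / 1000 = 346.4 kN.
  Edge l_c = 40 − 24/2 = 28 → r_n = 220.4 kN; interior l_c = 70 − 24 = 46 → r_n = 346.4 kN.
  R_n,bearing = 1·220.4 + 2·346.4 = 913.2 kN → 0.75 × 913.2 = 685 kN.
Bolt shear governs: 401 kN.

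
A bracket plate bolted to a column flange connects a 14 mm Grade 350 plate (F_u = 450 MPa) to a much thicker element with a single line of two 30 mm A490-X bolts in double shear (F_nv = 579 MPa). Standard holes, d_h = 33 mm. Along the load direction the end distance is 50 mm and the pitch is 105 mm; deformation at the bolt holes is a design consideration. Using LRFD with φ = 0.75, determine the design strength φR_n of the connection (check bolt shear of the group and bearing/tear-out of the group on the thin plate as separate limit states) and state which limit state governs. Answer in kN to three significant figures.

530 kN (bearing governs)

Bolt shear: A_b = π·30²/4 = 706.9 mm²; R_n = 579 × 706.9 × 2 × 2 / 1000 = 1637 kN → 0.75 × 1637 = 1230 kN.
Bearing (1.2 l_c t F_u ≤ 2.4 d t F_u): upper limit = 2.4·30·14·450 / 1000 = 453.6 kN.
  Edge l_c = 50 − 33/2 = 33.5 → r_n = 253.3 kN; interior l_c = 105 − 33 = 72 → r_n = 453.6 kN.
  R_n,bearing = 1·253.3 + 1·453.6 = 706.9 kN → 0.75 × 706.9 = 530 kN.
Bearing governs: 530 kN.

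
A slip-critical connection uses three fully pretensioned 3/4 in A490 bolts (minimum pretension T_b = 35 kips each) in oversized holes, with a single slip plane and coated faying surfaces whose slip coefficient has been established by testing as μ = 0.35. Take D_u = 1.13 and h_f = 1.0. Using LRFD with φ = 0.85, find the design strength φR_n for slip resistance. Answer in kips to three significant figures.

35.3 kips

R_n = μ · D_u · h_f · T_b · n_s · n_b = 0.35 × 1.13 × 1.0 × 35 × 1 × 3 = 41.53 kips.
Design strength φR_n = 0.85 × 41.53 = 35.3 kips.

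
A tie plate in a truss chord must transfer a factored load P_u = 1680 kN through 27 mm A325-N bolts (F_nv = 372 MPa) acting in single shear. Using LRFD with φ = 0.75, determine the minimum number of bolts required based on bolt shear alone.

11 bolts

A_b = π·27²/4 = 572.6 mm².
Per-bolt design strength φR_n = 0.75 × 372 × 572.6 × 1 / 1000 = 159.7 kN.
n ≥ 1680 / 159.7 = 10.52 → use 11 bolts.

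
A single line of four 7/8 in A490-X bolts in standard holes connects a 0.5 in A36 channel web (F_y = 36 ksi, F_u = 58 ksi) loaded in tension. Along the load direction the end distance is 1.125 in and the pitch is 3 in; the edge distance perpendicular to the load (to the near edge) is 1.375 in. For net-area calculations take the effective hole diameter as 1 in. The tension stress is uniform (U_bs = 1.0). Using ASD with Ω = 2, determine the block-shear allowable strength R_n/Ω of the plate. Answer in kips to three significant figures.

Shear plane L_v = 1.125 + 3·3 = 10.12 in; A_gv = 10.12 × 0.5 = 5.062 in².
A_nv = (10.12 − 3.5·1) × 0.5 = 3.312 in².
A_nt = (1.375 − 0.5·1) × 0.5 = 0.4375 in².
0.6 F_u A_nv = 115.3 kips; 0.6 F_y A_gv = 109.3 kips → shear yielding governs the shear term.
R_n = 109.3 + 1.0 × 58 × 0.4375 = 134.7 kips.
Allowable strength R_n/Ω = 134.7 / 2 = 67.4 kips.

67.4 kips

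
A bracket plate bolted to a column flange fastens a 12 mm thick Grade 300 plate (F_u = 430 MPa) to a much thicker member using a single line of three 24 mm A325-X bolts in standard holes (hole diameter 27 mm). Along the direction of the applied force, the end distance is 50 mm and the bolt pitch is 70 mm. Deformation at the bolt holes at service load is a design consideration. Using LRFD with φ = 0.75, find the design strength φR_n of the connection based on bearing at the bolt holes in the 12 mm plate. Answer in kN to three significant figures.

569 kN

Per bolt r_n = 1.2 l_c t F_u ≤ 2.4 d t F_u; upper limit = 2.4 × 24 × 12 × 430 / 1000 = 297.2 kN.
Edge bolt: l_c = 50 − 27/2 = 36.5 mm → 1.2 × 36.5 × 12 × 430 / 1000 = 226 → r_n = 226 kN.
Interior bolts: l_c = 70 − 27 = 43 mm → 1.2 × 43 × 12 × 430 / 1000 = 266.3 → r_n = 266.3 kN.
R_n = 1 × 226 + 2 × 266.3 = 758.5 kN.
Design strength φR_n = 0.75 × 758.5 = 569 kN.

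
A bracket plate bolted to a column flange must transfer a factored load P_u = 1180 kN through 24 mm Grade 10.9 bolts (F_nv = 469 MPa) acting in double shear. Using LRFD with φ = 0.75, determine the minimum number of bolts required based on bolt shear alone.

4 bolts

A_b = π·24²/4 = 452.4 mm².
Per-bolt design strength φR_n = 0.75 × 469 × 452.4 × 2 / 1000 = 318.3 kN.
n ≥ 1180 / 318.3 = 3.708 → use 4 bolts.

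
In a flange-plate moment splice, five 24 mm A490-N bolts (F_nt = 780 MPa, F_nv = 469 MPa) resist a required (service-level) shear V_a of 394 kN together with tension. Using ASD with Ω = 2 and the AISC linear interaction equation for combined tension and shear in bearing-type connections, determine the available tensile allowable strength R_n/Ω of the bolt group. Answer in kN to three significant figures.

A_b = π·24²/4 = 452.4 mm²; f_rv = 394 × 1000 / (5 × 452.4) = 174.2 MPa.
F'_nt = 1.3 F_nt − (Ω F_nt / F_nv) f_rv = 1.3·780 − (2·780/469)·174.2 = 434.6 MPa, capped at F_nt → F'_nt = 434.6 MPa.
R_n = F'_nt · A_b · n = 434.6 × 452.4 × 5 / 1000 = 983.1 kN.
Allowable strength R_n/Ω = 983.1 / 2 = 492 kN.

492 kN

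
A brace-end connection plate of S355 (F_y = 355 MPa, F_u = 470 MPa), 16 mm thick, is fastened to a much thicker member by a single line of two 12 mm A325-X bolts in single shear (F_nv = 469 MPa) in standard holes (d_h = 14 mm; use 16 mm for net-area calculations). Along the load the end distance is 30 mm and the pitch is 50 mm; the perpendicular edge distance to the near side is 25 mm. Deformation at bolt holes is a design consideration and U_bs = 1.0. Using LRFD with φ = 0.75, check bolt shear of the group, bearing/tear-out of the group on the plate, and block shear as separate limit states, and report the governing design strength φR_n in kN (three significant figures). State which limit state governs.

Bolt shear: A_b = π·12²/4 = 113.1 mm²; R_n = 469 × 113.1 × 2 × 1 / 1000 = 106.1 kN → 0.75 × 106.1 = 79.6 kN.
Bearing: edge l_c = 23, r_n = 207.6 kN; interior l_c = 36, r_n = 216.6 kN; R_n = 207.6 + 1·216.6 = 424.1 kN → 318 kN.
Block shear: A_gv = 1280, A_nv = 896, A_nt = 272 mm²; R_n = min(0.6F_uA_nv, 0.6F_yA_gv) + U_bs·F_u·A_nt = 380.5 kN → 285 kN.
Bolt shear governs: 79.6 kN.

79.6 kN (bolt shear governs)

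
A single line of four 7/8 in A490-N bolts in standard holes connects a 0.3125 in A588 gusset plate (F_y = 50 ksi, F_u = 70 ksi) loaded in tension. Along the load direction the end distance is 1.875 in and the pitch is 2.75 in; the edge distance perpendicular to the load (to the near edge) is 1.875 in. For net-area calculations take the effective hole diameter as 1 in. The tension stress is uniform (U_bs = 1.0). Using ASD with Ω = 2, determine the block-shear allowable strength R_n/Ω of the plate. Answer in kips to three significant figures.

58.5 kips

Shear plane L_v = 1.875 + 3·2.75 = 10.12 in; A_gv = 10.12 × 0.3125 = 3.164 in².
A_nv = (10.12 − 3.5·1) × 0.3125 = 2.07 in².
A_nt = (1.875 − 0.5·1) × 0.3125 = 0.4297 in².
0.6 F_u A_nv = 86.95 kips; 0.6 F_y A_gv = 94.92 kips → shear rupture governs the shear term.
R_n = 86.95 + 1.0 × 70 × 0.4297 = 117 kips.
Allowable strength R_n/Ω = 117 / 2 = 58.5 kips.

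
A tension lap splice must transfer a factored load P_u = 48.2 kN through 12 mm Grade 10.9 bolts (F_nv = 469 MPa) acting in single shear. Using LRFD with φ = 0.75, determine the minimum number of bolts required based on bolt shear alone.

2 bolts

A_b = π·12²/4 = 113.1 mm².
Per-bolt design strength φR_n = 0.75 × 469 × 113.1 × 1 / 1000 = 39.78 kN.
n ≥ 48.2 / 39.78 = 1.212 → use 2 bolts.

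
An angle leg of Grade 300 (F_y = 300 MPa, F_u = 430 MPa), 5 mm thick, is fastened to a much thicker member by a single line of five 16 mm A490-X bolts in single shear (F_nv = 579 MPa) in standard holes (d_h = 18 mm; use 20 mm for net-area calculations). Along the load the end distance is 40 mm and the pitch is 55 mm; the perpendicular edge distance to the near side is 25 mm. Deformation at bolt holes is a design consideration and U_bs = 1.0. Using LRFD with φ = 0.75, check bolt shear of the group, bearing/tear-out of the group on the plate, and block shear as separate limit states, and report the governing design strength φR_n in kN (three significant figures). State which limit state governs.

Bolt shear: A_b = π·16²/4 = 201.1 mm²; R_n = 579 × 201.1 × 5 × 1 / 1000 = 582.1 kN → 0.75 × 582.1 = 437 kN.
Bearing: edge l_c = 31, r_n = 79.98 kN; interior l_c = 37, r_n = 82.56 kN; R_n = 79.98 + 4·82.56 = 410.2 kN → 308 kN.
Block shear: A_gv = 1300, A_nv = 850, A_nt = 75 mm²; R_n = min(0.6F_uA_nv, 0.6F_yA_gv) + U_bs·F_u·A_nt = 251.6 kN → 189 kN.
Block shear governs: 189 kN.

189 kN (block shear governs)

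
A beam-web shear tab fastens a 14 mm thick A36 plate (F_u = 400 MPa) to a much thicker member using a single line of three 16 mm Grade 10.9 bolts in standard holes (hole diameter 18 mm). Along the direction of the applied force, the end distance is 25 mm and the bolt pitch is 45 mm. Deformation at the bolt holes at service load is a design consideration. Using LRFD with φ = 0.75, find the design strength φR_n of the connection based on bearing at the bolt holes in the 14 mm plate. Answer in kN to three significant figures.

353 kN

Per bolt r_n = 1.2 l_c t F_u ≤ 2.4 d t F_u; upper limit = 2.4 × 16 × 14 × 400 / 1000 = 215 kN.
Edge bolt: l_c = 25 − 18/2 = 16 mm → 1.2 × 16 × 14 × 400 / 1000 = 107.5 → r_n = 107.5 kN.
Interior bolts: l_c = 45 − 18 = 27 mm → 1.2 × 27 × 14 × 400 / 1000 = 181.4 → r_n = 181.4 kN.
R_n = 1 × 107.5 + 2 × 181.4 = 470.4 kN.
Design strength φR_n = 0.75 × 470.4 = 353 kN.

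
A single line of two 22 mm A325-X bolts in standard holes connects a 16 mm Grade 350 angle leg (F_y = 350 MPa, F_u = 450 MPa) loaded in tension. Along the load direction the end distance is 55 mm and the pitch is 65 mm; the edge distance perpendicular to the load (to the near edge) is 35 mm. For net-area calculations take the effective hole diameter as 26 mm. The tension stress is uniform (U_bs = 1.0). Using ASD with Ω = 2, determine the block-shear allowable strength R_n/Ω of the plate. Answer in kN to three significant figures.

Shear plane L_v = 55 + 1·65 = 120 mm; A_gv = 120 × 16 = 1920 mm².
A_nv = (120 − 1.5·26) × 16 = 1296 mm².
A_nt = (35 − 0.5·26) × 16 = 352 mm².
0.6 F_u A_nv = 349.9 kN; 0.6 F_y A_gv = 403.2 kN → shear rupture governs the shear term.
R_n = 349.9 + 1.0 × 450 × 352 / 1000 = 508.3 kN.
Allowable strength R_n/Ω = 508.3 / 2 = 254 kN.

254 kN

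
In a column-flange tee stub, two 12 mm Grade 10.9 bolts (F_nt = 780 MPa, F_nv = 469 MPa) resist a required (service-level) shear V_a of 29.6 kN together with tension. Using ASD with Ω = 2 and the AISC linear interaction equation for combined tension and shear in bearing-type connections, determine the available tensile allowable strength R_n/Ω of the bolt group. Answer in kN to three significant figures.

65.5 kN

A_b = π·12²/4 = 113.1 mm²; f_rv = 29.6 × 1000 / (2 × 113.1) = 130.9 MPa.
F'_nt = 1.3 F_nt − (Ω F_nt / F_nv) f_rv = 1.3·780 − (2·780/469)·130.9 = 578.7 MPa, capped at F_nt → F'_nt = 578.7 MPa.
R_n = F'_nt · A_b · n = 578.7 × 113.1 × 2 / 1000 = 130.9 kN.
Allowable strength R_n/Ω = 130.9 / 2 = 65.5 kN.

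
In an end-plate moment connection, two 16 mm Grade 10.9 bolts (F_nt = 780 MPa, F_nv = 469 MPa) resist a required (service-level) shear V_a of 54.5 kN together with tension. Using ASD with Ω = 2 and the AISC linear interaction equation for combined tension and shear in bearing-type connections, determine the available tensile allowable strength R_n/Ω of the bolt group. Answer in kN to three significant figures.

113 kN

A_b = π·16²/4 = 201.1 mm²; f_rv = 54.5 × 1000 / (2 × 201.1) = 135.5 MPa.
F'_nt = 1.3 F_nt − (Ω F_nt / F_nv) f_rv = 1.3·780 − (2·780/469)·135.5 = 563.2 MPa, capped at F_nt → F'_nt = 563.2 MPa.
R_n = F'_nt · A_b · n = 563.2 × 201.1 × 2 / 1000 = 226.5 kN.
Allowable strength R_n/Ω = 226.5 / 2 = 113 kN.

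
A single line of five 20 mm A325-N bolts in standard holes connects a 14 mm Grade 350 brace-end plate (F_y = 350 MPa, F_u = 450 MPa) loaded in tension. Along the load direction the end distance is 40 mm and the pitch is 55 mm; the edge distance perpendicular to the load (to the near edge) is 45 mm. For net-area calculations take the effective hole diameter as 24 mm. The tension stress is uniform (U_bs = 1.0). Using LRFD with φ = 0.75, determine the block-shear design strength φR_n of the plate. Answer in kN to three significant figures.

Shear plane L_v = 40 + 4·55 = 260 mm; A_gv = 260 × 14 = 3640 mm².
A_nv = (260 − 4.5·24) × 14 = 2128 mm².
A_nt = (45 − 0.5·24) × 14 = 462 mm².
0.6 F_u A_nv = 574.6 kN; 0.6 F_y A_gv = 764.4 kN → shear rupture governs the shear term.
R_n = 574.6 + 1.0 × 450 × 462 / 1000 = 782.5 kN.
Design strength φR_n = 0.75 × 782.5 = 587 kN.

587 kN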